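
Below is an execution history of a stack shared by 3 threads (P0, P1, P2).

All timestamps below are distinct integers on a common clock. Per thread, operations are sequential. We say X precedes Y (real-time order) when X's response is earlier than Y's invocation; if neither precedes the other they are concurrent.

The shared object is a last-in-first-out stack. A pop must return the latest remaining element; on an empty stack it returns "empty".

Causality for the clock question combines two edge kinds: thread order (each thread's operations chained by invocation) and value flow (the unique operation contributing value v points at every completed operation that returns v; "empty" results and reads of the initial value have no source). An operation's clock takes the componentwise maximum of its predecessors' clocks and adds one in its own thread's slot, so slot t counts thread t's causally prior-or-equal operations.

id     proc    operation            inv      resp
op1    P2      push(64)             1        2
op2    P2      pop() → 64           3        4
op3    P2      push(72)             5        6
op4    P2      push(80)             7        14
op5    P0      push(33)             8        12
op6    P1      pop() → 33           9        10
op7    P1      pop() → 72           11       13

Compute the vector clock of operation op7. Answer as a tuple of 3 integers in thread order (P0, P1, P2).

root op op1, invoked 1: fresh clock plus P2's own tick → (0, 0, 1)
root op op5, invoked 8: fresh clock plus P0's own tick → (1, 0, 0)
from VC(op1)=(0, 0, 1), op2 (invoked 3) maxes components and bumps P2 → (0, 0, 2)
from VC(op5)=(1, 0, 0), op6 (invoked 9) maxes components and bumps P1 → (1, 1, 0)
from VC(op2)=(0, 0, 2), op3 (invoked 5) maxes components and bumps P2 → (0, 0, 3)
from VC(op3)=(0, 0, 3), op4 (invoked 7) maxes components and bumps P2 → (0, 0, 4)
from VC(op3)=(0, 0, 3), VC(op6)=(1, 1, 0), op7 (invoked 11) maxes components and bumps P1 → (1, 2, 3)
target: VC(op7) = (1, 2, 3)

(1, 2, 3)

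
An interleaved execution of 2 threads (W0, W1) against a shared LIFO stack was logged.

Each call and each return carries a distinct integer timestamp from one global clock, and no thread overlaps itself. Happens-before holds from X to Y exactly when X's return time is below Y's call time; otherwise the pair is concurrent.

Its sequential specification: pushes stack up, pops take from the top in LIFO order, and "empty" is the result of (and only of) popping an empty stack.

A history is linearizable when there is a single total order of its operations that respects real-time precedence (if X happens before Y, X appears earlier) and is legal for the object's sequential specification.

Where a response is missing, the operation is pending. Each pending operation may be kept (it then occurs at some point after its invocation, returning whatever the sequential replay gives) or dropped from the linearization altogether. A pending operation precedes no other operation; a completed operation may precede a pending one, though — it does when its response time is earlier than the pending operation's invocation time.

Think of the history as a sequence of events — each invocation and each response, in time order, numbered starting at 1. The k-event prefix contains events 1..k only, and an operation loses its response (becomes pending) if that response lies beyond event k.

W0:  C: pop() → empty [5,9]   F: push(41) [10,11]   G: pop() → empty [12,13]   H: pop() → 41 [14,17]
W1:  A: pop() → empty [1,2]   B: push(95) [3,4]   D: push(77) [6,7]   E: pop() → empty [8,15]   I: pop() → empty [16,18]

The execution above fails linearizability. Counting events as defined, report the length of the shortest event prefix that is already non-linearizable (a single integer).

9

events 1..8 are still linearizable — one witness is A, B, C, D:
1. A pop() → empty, leaving stack <>
2. B push(95), leaving stack <95>
3. C pop() (pending, included), leaving stack <>
4. D push(77), leaving stack <77>
event 9 — C's response, time 9 — after it, nothing linearizes
every completion of the 1 pending operation (E) was checked; none linearizes
sample order A, B, C, D (pending dropped) stalls at step 3 — C pop() → empty has no legal effect
sample order A, B, D, C (pending dropped) stalls at step 4 — C pop() → empty has no legal effect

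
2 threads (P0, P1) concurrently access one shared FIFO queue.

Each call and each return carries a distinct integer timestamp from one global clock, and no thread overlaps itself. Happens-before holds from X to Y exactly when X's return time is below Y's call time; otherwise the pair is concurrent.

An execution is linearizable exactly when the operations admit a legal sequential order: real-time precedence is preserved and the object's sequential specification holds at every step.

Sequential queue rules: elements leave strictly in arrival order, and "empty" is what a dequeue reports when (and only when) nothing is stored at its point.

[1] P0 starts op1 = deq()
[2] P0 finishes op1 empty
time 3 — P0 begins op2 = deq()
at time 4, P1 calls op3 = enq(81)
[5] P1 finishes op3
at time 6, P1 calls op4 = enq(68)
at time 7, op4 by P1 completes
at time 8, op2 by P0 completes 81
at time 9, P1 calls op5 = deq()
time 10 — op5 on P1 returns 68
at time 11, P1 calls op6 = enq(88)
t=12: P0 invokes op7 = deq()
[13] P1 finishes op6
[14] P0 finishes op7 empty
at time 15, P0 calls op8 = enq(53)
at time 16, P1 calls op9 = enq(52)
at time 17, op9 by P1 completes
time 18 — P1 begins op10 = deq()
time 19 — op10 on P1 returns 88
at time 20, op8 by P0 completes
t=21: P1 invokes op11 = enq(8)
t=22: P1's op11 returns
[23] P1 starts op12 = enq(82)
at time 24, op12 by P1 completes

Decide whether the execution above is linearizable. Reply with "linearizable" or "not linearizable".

witness order: op1, op3, op2, op4, op5, op7, op6, op8, op9, op10, op11, op12
after step 1 (op1 deq() → empty): queue <>
after step 2 (op3 enq(81)): queue <81>
after step 3 (op2 deq() → 81): queue <>
after step 4 (op4 enq(68)): queue <68>
after step 5 (op5 deq() → 68): queue <>
after step 6 (op7 deq() → empty): queue <>
after step 7 (op6 enq(88)): queue <88>
after step 8 (op8 enq(53)): queue <88,53>
after step 9 (op9 enq(52)): queue <88,53,52>
after step 10 (op10 deq() → 88): queue <53,52>
after step 11 (op11 enq(8)): queue <53,52,8>
after step 12 (op12 enq(82)): queue <53,52,8,82>

linearizable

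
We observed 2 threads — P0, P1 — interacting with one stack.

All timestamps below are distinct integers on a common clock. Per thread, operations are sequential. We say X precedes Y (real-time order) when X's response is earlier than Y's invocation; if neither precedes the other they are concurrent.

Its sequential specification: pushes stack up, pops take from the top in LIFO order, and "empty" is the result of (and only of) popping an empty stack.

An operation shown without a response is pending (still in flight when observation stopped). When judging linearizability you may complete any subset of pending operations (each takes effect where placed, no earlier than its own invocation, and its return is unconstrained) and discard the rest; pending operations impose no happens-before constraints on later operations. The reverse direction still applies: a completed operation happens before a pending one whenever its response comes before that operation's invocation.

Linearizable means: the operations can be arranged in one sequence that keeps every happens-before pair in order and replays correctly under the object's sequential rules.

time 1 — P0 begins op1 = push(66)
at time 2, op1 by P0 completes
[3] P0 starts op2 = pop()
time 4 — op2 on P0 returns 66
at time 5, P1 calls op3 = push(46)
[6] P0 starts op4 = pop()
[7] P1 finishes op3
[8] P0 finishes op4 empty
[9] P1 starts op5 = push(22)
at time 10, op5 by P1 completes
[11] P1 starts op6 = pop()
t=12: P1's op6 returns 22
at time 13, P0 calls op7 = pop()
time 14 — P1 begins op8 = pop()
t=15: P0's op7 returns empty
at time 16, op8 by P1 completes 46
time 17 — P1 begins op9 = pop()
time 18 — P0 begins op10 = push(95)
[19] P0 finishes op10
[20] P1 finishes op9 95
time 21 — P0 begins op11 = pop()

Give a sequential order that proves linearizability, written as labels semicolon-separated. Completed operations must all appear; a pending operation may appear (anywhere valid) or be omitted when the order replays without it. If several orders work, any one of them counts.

op1; op2; op4; op3; op5; op6; op8; op7; op10; op9

1. op1 push(66), leaving stack <66>
2. op2 pop() → 66, leaving stack <>
3. op4 pop() → empty, leaving stack <>
4. op3 push(46), leaving stack <46>
5. op5 push(22), leaving stack <46,22>
6. op6 pop() → 22, leaving stack <46>
7. op8 pop() → 46, leaving stack <>
8. op7 pop() → empty, leaving stack <>
9. op10 push(95), leaving stack <95>
10. op9 pop() → 95, leaving stack <>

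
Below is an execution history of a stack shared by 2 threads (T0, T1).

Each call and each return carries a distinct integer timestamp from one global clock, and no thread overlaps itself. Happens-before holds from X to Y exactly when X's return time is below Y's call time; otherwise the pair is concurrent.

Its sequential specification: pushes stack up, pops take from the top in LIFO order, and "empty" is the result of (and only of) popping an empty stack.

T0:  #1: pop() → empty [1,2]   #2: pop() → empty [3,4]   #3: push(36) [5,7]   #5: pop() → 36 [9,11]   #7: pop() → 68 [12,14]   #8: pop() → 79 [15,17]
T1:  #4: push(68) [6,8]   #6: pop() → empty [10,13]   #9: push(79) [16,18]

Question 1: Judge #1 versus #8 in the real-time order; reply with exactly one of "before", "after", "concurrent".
#1 spans [1,2], #8 spans [15,17]
resp(#1)=2 < inv(#8)=15

before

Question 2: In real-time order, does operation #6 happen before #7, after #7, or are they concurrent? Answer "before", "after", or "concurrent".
#6 spans [10,13], #7 spans [12,14]
the intervals overlap in both directions

concurrent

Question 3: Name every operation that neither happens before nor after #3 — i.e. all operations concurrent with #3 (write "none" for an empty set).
#3 spans [5,7]; an op avoiding the whole window 5..7 is ordered, any other is concurrent
#1 [1,2]: before
#2 [3,4]: before
#4 [6,8]: concurrent
#5 [9,11]: after
#6 [10,13]: after
#7 [12,14]: after
#8 [15,17]: after
#9 [16,18]: after

#4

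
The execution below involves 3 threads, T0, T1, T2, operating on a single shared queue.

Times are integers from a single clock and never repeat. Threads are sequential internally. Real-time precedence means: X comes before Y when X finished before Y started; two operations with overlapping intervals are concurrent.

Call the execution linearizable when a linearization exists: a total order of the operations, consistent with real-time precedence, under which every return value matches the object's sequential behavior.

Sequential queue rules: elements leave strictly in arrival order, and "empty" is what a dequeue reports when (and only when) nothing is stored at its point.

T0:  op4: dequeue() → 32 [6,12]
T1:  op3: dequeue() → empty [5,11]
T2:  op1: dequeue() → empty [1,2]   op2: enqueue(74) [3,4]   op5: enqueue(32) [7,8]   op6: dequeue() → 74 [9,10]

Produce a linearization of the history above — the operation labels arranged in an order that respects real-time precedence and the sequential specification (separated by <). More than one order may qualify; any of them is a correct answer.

op1 < op2 < op5 < op6 < op4 < op3

1. op1 dequeue() → empty, leaving queue <>
2. op2 enqueue(74), leaving queue <74>
3. op5 enqueue(32), leaving queue <74,32>
4. op6 dequeue() → 74, leaving queue <32>
5. op4 dequeue() → 32, leaving queue <>
6. op3 dequeue() → empty, leaving queue <>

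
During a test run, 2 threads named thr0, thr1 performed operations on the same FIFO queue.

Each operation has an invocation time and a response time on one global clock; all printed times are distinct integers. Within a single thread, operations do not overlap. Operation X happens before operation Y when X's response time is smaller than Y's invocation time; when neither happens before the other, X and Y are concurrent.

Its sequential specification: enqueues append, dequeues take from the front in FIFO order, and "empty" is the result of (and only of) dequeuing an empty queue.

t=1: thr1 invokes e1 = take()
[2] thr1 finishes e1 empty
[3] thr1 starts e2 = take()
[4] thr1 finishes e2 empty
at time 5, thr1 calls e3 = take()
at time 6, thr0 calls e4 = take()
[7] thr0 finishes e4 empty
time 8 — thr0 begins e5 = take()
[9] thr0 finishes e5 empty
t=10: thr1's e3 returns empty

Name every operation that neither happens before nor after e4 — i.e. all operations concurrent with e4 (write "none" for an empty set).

concurrent with e4 ([6,7]): every op whose interval crosses 6..7
e1 [1,2]: before
e2 [3,4]: before
e3 [5,10]: concurrent
e5 [8,9]: after

e3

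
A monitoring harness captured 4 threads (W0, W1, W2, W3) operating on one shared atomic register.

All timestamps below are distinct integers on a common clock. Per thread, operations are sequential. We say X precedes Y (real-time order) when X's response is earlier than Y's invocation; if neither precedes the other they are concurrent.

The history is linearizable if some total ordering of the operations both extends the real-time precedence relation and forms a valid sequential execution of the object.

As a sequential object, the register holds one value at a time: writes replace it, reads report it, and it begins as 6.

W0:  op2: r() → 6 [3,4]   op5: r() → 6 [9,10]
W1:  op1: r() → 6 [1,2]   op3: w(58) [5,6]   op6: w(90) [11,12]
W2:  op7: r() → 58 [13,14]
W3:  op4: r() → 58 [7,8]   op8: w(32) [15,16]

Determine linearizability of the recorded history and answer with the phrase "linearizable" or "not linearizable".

not linearizable

through event 9 a valid linearization exists; event 10 (op5 responding at time 10) ends that
exactly one order of the 5 completed ops respects real time; the atomic register replay fails
one such order, op1, op2, op3, op4, op5, breaks at step 5 where op5 r() → 6 is illegal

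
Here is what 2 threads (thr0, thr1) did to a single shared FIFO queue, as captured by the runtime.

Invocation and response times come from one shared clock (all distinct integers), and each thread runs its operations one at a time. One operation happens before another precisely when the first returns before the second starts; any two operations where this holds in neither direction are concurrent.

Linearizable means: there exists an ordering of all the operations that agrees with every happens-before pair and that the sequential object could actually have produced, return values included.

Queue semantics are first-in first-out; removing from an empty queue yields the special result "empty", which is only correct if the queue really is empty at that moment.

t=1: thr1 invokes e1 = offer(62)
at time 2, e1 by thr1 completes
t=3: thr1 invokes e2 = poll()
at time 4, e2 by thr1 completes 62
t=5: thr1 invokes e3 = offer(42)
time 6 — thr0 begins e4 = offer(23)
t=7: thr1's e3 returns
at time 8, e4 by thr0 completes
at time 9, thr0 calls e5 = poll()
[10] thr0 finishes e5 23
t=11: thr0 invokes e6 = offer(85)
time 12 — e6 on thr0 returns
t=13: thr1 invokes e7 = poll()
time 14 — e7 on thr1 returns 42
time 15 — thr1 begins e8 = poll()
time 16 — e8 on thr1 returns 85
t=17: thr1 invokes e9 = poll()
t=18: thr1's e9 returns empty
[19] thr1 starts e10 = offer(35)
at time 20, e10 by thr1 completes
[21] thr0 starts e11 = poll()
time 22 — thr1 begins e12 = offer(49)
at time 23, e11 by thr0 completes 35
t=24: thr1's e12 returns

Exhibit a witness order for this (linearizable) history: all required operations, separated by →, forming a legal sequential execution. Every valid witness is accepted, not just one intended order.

e1 → e2 → e4 → e3 → e5 → e6 → e7 → e8 → e9 → e10 → e11 → e12

1. e1 offer(62), leaving queue <62>
2. e2 poll() → 62, leaving queue <>
3. e4 offer(23), leaving queue <23>
4. e3 offer(42), leaving queue <23,42>
5. e5 poll() → 23, leaving queue <42>
6. e6 offer(85), leaving queue <42,85>
7. e7 poll() → 42, leaving queue <85>
8. e8 poll() → 85, leaving queue <>
9. e9 poll() → empty, leaving queue <>
10. e10 offer(35), leaving queue <35>
11. e11 poll() → 35, leaving queue <>
12. e12 offer(49), leaving queue <49>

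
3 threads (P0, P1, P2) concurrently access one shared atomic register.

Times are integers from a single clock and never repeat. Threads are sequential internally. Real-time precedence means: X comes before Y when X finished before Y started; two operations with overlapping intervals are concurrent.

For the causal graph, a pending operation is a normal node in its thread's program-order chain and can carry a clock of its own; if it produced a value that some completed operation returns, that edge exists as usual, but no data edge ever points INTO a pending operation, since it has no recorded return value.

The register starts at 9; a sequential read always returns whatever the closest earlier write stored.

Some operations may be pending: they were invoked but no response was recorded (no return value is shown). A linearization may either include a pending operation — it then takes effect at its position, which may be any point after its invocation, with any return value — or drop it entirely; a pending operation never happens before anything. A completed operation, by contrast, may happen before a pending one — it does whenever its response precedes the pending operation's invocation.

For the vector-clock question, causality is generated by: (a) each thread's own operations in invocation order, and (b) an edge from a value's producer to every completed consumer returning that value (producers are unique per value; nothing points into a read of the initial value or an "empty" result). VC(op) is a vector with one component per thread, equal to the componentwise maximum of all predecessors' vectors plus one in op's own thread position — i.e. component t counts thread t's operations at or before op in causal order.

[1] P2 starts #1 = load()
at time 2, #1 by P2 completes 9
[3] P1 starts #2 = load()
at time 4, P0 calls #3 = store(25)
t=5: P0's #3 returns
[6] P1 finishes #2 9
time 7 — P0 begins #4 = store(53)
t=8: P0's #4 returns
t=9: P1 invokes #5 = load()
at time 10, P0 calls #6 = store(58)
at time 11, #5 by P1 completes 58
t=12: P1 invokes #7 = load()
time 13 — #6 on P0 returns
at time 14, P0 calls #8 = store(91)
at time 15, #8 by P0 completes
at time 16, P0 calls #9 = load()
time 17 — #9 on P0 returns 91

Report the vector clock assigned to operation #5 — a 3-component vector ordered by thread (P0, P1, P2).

VC(#1, invoked at 1): no causal predecessors; +1 on P2 → (0, 0, 1)
VC(#2, invoked at 3): no causal predecessors; +1 on P1 → (0, 1, 0)
VC(#3, invoked at 4): no causal predecessors; +1 on P0 → (1, 0, 0)
#4 (invocation 7): componentwise max over VC(#3)=(1, 0, 0), +1 at P0, giving (2, 0, 0)
#6 (invocation 10): componentwise max over VC(#4)=(2, 0, 0), +1 at P0, giving (3, 0, 0)
#8 (invocation 14): componentwise max over VC(#6)=(3, 0, 0), +1 at P0, giving (4, 0, 0)
#5 (invocation 9): componentwise max over VC(#2)=(0, 1, 0), VC(#6)=(3, 0, 0), +1 at P1, giving (3, 2, 0)
#9 (invocation 16): componentwise max over VC(#8)=(4, 0, 0), +1 at P0, giving (5, 0, 0)
#7 (invocation 12): componentwise max over VC(#5)=(3, 2, 0), +1 at P1, giving (3, 3, 0)
target: VC(#5) = (3, 2, 0)

(3, 2, 0)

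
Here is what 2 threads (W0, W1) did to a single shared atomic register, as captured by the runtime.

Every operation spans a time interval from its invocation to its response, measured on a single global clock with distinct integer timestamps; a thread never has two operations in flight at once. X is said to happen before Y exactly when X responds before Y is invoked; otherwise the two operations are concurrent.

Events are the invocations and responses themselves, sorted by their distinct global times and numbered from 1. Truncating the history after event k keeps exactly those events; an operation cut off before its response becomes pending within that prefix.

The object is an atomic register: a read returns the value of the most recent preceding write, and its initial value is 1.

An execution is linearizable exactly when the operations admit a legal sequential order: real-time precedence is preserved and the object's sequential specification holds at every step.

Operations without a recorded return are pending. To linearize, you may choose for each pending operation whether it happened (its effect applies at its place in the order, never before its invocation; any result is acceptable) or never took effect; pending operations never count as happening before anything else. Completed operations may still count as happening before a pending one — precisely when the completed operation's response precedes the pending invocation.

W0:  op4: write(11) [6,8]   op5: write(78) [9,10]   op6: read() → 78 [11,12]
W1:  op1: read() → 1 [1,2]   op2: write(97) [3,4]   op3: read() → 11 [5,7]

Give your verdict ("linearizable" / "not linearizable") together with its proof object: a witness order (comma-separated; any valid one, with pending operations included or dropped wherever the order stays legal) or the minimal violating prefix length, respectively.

step 1: op1 read() → 1 — value 1
step 2: op2 write(97) — value 97
step 3: op4 write(11) — value 11
step 4: op3 read() → 11 — value 11
step 5: op5 write(78) — value 78
step 6: op6 read() → 78 — value 78

linearizable — witness: op1, op2, op4, op3, op5, op6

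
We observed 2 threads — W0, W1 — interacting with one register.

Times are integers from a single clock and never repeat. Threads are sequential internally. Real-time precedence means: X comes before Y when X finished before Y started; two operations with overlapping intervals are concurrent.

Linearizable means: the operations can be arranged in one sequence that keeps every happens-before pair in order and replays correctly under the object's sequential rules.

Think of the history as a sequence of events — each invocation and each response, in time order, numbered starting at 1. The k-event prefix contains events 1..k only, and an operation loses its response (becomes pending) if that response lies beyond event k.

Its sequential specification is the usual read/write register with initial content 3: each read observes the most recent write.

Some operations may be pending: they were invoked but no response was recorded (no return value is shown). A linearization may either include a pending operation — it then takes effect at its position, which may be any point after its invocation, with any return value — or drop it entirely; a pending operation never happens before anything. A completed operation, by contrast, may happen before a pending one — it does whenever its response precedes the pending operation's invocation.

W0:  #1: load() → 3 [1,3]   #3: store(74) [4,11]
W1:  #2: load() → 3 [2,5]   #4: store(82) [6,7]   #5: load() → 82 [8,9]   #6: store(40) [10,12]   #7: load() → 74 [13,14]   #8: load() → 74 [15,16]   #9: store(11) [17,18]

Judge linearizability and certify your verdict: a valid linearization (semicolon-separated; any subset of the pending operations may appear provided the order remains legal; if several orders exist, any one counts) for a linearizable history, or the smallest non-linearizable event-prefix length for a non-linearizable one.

1. #1 load() → 3, leaving value 3
2. #2 load() → 3, leaving value 3
3. #4 store(82), leaving value 82
4. #5 load() → 82, leaving value 82
5. #6 store(40), leaving value 40
6. #3 store(74), leaving value 74
7. #7 load() → 74, leaving value 74
8. #8 load() → 74, leaving value 74
9. #9 store(11), leaving value 11

linearizable — witness: #1; #2; #4; #5; #6; #3; #7; #8; #9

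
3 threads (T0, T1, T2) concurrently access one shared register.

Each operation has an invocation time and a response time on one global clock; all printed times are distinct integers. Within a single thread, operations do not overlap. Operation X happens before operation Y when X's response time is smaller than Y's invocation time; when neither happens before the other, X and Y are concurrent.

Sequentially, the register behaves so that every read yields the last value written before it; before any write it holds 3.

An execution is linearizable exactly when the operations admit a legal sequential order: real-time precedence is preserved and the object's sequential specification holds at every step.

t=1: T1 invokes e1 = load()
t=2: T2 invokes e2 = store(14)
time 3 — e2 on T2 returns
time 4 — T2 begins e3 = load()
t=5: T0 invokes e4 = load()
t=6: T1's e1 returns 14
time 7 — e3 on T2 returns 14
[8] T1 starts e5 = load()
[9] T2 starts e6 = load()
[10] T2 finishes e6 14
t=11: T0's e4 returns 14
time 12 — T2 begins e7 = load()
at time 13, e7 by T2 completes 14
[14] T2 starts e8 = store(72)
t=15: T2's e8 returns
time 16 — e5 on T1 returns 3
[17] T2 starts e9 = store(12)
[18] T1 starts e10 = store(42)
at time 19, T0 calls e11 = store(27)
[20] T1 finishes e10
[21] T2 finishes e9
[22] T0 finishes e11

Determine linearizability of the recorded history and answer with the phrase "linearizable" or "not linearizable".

not linearizable

through event 15 a valid linearization exists; event 16 (e5 responding at time 16) ends that
the 8 completed operations admit 50 real-time orders; each fails the register replay
sample order e1, e2, e3, e4, e5, e6, e7, e8 stalls at step 1 — e1 load() → 14 has no legal effect
sample order e1, e2, e3, e4, e6, e5, e7, e8 stalls at step 1 — e1 load() → 14 has no legal effect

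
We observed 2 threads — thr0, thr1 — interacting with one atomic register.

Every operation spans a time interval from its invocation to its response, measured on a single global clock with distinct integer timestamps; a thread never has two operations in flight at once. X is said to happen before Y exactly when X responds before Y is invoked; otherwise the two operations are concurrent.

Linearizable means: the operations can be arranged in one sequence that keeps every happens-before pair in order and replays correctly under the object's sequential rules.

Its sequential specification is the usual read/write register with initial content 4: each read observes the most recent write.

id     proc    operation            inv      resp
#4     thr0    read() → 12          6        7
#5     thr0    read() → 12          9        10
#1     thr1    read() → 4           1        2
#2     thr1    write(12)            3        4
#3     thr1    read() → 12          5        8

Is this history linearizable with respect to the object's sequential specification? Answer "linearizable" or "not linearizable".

linearizable

witness order: #1, #2, #3, #4, #5
1. #1 read() → 4, leaving value 4
2. #2 write(12), leaving value 12
3. #3 read() → 12, leaving value 12
4. #4 read() → 12, leaving value 12
5. #5 read() → 12, leaving value 12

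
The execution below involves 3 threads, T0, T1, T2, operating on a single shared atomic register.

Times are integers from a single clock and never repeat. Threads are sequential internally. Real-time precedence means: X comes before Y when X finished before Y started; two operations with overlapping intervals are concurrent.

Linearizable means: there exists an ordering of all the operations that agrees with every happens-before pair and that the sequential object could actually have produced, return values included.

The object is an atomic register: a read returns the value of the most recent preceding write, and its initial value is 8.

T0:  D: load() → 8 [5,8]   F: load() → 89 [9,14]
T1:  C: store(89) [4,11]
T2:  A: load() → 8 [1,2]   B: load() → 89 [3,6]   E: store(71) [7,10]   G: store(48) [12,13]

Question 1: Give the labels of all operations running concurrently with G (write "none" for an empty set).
Answer: F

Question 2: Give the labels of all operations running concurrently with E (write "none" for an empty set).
Answer: C, D, F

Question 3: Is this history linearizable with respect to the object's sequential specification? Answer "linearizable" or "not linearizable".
linearizable

one valid linearization: A, D, C, B, F, E, G
step 1: A load() → 8 — value 8
step 2: D load() → 8 — value 8
step 3: C store(89) — value 89
step 4: B load() → 89 — value 89
step 5: F load() → 89 — value 89
step 6: E store(71) — value 71
step 7: G store(48) — value 48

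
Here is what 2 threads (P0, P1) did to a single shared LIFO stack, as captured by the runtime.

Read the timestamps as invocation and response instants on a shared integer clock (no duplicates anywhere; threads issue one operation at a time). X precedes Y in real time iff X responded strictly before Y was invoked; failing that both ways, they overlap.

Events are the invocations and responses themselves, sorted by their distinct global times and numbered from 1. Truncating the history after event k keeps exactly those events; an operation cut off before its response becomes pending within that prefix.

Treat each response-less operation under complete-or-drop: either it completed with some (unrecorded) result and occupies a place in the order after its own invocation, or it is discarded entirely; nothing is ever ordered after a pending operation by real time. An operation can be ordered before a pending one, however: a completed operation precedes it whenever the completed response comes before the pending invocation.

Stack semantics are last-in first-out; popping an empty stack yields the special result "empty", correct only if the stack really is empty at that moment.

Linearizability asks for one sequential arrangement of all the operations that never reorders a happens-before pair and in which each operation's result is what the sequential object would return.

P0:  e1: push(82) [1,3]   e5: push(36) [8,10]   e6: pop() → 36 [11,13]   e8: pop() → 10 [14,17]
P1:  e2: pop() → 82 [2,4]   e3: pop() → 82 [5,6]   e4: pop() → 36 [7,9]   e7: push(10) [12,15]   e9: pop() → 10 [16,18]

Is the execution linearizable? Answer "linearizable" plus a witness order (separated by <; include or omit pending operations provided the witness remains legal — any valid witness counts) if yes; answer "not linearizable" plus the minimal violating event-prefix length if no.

prefix check: 1..5 passes, 1..6 fails once e3's time-6 response joins
3 completed operations, 2 real-time-consistent orders — every LIFO stack replay fails
take e1, e2, e3: step 3 already fails, because e3 pop() → 82 cannot occur there
take e2, e1, e3: step 1 already fails, because e2 pop() → 82 cannot occur there

not linearizable — minimal violating prefix: 6 events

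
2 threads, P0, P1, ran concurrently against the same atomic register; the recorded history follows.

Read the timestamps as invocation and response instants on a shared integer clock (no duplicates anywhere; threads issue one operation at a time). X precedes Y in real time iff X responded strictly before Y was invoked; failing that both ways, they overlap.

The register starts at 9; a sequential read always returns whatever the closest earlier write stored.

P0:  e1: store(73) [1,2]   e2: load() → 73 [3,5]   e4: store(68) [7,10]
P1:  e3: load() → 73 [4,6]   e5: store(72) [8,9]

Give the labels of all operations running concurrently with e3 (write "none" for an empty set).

e3 spans [4,6]; an op avoiding the whole window 4..6 is ordered, any other is concurrent
e1 [1,2]: before
e2 [3,5]: concurrent
e4 [7,10]: after
e5 [8,9]: after

e2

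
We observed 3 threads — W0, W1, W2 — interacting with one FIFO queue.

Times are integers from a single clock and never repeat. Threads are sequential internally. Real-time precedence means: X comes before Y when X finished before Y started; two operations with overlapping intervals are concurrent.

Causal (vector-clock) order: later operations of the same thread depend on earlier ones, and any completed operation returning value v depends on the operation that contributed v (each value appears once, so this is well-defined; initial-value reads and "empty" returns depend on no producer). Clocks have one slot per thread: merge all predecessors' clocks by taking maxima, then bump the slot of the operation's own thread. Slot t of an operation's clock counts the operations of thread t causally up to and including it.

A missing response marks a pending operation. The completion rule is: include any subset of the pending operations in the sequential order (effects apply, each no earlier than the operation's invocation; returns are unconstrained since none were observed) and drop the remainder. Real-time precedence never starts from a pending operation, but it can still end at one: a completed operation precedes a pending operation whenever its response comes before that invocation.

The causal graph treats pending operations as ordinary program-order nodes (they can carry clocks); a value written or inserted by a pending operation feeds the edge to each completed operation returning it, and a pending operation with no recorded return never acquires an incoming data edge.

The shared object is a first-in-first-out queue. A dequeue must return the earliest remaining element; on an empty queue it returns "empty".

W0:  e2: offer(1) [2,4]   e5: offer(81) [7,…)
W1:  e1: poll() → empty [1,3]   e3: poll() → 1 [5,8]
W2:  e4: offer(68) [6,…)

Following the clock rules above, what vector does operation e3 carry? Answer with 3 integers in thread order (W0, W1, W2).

(1, 2, 0)

e4 (invocation 6): nothing precedes it; W2's component alone gives (0, 0, 1)
e1 (invocation 1): nothing precedes it; W1's component alone gives (0, 1, 0)
e2 (invocation 2): nothing precedes it; W0's component alone gives (1, 0, 0)
e5 (invocation 7): componentwise max over VC(e2)=(1, 0, 0), +1 at W0, giving (2, 0, 0)
e3 (invocation 5): componentwise max over VC(e1)=(0, 1, 0), VC(e2)=(1, 0, 0), +1 at W1, giving (1, 2, 0)
target: VC(e3) = (1, 2, 0)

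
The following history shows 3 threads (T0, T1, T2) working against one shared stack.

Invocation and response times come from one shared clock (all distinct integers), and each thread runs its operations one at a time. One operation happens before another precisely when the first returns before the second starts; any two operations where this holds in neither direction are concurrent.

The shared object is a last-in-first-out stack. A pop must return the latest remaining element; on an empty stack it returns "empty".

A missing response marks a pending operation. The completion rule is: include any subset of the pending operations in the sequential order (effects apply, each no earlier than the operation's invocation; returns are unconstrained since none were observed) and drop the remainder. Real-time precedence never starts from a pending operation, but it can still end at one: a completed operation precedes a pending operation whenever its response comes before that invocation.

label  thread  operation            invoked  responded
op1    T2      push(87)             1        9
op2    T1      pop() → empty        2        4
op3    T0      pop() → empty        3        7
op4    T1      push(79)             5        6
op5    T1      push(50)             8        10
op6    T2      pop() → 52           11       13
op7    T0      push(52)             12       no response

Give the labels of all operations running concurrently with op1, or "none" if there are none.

op1 runs from 1 to 9; window-overlapping ops are concurrent
op2 [2,4]: concurrent
op3 [3,7]: concurrent
op4 [5,6]: concurrent
op5 [8,10]: concurrent
op6 [11,13]: after
op7 [12,…): after

op2, op3, op4, op5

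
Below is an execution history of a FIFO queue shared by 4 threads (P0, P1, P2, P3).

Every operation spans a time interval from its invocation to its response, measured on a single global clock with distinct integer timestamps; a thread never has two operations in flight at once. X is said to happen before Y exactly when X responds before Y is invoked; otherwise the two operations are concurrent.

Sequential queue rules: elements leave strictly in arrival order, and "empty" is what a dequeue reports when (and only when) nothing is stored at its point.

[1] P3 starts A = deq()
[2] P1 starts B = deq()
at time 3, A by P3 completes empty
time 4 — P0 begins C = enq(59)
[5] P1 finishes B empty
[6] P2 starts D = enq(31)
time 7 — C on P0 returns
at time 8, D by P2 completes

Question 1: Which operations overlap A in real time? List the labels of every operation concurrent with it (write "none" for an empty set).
B

A runs from 1 to 3; window-overlapping ops are concurrent
B [2,5]: concurrent
C [4,7]: after
D [6,8]: after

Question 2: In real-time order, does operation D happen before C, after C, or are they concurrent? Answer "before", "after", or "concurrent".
concurrent

D spans [6,8], C spans [4,7]
the intervals overlap in both directions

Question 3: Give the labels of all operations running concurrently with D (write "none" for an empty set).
C

D spans [6,8]: anything still running between times 6 and 8 counts as concurrent
A [1,3]: before
B [2,5]: before
C [4,7]: concurrent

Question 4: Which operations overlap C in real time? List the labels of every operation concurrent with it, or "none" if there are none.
B, D

C spans [4,7]; an op avoiding the whole window 4..7 is ordered, any other is concurrent
A [1,3]: before
B [2,5]: concurrent
D [6,8]: concurrent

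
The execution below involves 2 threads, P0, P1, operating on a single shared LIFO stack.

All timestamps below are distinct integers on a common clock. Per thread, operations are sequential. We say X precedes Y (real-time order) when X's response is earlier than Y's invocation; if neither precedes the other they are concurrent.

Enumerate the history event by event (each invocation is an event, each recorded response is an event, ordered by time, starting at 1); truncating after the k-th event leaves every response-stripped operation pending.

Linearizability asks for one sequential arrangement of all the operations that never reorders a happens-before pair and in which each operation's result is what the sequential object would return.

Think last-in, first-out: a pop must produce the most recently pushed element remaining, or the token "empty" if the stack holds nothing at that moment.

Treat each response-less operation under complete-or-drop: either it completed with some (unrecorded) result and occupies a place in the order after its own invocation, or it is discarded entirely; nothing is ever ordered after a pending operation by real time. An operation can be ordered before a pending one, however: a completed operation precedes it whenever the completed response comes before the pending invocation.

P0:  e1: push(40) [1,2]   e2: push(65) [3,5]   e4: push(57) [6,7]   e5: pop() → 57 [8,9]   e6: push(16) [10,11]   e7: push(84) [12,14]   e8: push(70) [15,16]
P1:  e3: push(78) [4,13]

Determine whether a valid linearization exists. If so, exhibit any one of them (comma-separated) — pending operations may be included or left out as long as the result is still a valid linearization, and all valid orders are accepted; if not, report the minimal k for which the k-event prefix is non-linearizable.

linearizable — witness: e1, e2, e3, e4, e5, e6, e7, e8

after step 1 (e1 push(40)): stack <40>
after step 2 (e2 push(65)): stack <40,65>
after step 3 (e3 push(78)): stack <40,65,78>
after step 4 (e4 push(57)): stack <40,65,78,57>
after step 5 (e5 pop() → 57): stack <40,65,78>
after step 6 (e6 push(16)): stack <40,65,78,16>
after step 7 (e7 push(84)): stack <40,65,78,16,84>
after step 8 (e8 push(70)): stack <40,65,78,16,84,70>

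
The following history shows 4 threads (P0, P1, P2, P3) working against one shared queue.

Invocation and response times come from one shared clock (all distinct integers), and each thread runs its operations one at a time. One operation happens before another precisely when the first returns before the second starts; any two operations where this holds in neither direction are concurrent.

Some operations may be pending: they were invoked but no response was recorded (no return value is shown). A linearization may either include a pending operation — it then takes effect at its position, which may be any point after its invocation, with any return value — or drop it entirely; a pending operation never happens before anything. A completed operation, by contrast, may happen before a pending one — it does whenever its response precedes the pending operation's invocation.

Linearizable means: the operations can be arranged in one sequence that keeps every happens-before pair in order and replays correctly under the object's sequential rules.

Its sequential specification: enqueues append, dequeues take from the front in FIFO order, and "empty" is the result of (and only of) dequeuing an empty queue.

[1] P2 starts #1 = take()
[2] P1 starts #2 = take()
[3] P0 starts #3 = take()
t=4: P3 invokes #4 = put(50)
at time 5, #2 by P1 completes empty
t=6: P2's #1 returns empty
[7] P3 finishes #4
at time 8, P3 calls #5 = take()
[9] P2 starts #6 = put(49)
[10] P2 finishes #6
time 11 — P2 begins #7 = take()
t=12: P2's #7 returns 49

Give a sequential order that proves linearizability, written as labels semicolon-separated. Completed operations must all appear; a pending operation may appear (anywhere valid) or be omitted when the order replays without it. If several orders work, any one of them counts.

#1; #2; #3; #4; #5; #6; #7

after step 1 (#1 take() → empty): queue <>
after step 2 (#2 take() → empty): queue <>
after step 3 (#3 take() (pending, included)): queue <>
after step 4 (#4 put(50)): queue <50>
after step 5 (#5 take() (pending, included)): queue <>
after step 6 (#6 put(49)): queue <49>
after step 7 (#7 take() → 49): queue <>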